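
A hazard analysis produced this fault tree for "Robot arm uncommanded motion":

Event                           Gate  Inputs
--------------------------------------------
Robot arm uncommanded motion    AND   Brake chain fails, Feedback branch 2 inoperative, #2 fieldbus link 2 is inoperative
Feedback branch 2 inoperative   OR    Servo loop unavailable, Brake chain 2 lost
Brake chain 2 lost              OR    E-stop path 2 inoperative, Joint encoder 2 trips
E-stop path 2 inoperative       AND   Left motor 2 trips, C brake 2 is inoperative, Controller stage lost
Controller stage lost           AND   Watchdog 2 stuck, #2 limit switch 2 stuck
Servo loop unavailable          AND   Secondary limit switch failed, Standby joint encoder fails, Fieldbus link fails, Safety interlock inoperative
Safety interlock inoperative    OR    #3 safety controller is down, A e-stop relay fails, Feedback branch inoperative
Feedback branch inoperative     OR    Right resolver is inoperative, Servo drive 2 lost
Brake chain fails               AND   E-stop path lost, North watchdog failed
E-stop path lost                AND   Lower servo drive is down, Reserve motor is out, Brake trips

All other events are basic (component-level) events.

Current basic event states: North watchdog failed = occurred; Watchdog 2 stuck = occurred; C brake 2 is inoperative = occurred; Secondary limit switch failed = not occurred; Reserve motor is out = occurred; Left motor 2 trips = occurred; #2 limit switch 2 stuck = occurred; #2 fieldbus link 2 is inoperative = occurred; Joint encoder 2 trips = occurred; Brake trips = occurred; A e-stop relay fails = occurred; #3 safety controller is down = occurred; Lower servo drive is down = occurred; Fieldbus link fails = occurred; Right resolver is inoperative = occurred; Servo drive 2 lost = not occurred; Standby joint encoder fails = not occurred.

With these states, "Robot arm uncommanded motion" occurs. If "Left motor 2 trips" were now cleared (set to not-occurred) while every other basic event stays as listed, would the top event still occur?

Yes

Counterfactual: set "Left motor 2 trips" to not occurred.
E-stop path lost [AND]: Lower servo drive is down=occurs, Reserve motor is out=occurs, Brake trips=occurs → all inputs occur → occurs.
Brake chain fails [AND]: E-stop path lost=occurs, North watchdog failed=occurs → all inputs occur → occurs.
Feedback branch inoperative [OR]: Right resolver is inoperative=occurs, Servo drive 2 lost=not → at least one input occurs → occurs.
Safety interlock inoperative [OR]: #3 safety controller is down=occurs, A e-stop relay fails=occurs, Feedback branch inoperative=occurs → at least one input occurs → occurs.
Servo loop unavailable [AND]: Secondary limit switch failed=not, Standby joint encoder fails=not, Fieldbus link fails=occurs, Safety interlock inoperative=occurs → not all inputs occur → does not occur.
Controller stage lost [AND]: Watchdog 2 stuck=occurs, #2 limit switch 2 stuck=occurs → all inputs occur → occurs.
E-stop path 2 inoperative [AND]: Left motor 2 trips=not, C brake 2 is inoperative=occurs, Controller stage lost=occurs → not all inputs occur → does not occur.
Brake chain 2 lost [OR]: E-stop path 2 inoperative=not, Joint encoder 2 trips=occurs → at least one input occurs → occurs.
Feedback branch 2 inoperative [OR]: Servo loop unavailable=not, Brake chain 2 lost=occurs → at least one input occurs → occurs.
Robot arm uncommanded motion [AND]: Brake chain fails=occurs, Feedback branch 2 inoperative=occurs, #2 fieldbus link 2 is inoperative=occurs → all inputs occur → occurs.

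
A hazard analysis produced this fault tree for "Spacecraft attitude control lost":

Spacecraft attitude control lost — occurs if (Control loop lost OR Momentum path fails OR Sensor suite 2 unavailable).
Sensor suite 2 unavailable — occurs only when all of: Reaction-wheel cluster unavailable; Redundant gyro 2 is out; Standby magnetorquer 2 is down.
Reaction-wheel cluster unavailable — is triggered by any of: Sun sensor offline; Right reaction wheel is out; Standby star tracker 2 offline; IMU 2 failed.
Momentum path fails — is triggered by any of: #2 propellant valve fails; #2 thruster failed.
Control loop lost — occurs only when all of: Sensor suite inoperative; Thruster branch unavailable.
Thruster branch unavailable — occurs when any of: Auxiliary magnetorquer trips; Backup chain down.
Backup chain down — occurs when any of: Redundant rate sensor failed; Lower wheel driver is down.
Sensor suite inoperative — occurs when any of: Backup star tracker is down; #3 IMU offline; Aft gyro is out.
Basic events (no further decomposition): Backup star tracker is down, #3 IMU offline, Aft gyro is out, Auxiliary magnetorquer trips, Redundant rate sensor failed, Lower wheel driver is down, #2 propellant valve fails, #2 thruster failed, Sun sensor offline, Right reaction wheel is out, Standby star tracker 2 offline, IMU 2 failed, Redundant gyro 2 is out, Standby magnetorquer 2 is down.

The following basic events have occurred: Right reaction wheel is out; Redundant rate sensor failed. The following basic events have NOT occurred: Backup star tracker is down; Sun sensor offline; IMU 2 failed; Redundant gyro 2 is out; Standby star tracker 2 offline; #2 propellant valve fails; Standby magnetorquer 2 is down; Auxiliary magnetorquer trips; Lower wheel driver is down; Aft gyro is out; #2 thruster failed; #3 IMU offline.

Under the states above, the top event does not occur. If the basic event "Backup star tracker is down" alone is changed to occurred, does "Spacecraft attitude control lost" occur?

Yes

Counterfactual: set "Backup star tracker is down" to occurred.
Sensor suite inoperative [OR]: Backup star tracker is down=occurs, #3 IMU offline=not, Aft gyro is out=not → at least one input occurs → occurs.
Backup chain down [OR]: Redundant rate sensor failed=occurs, Lower wheel driver is down=not → at least one input occurs → occurs.
Thruster branch unavailable [OR]: Auxiliary magnetorquer trips=not, Backup chain down=occurs → at least one input occurs → occurs.
Control loop lost [AND]: Sensor suite inoperative=occurs, Thruster branch unavailable=occurs → all inputs occur → occurs.
Momentum path fails [OR]: #2 propellant valve fails=not, #2 thruster failed=not → no input occurs → does not occur.
Reaction-wheel cluster unavailable [OR]: Sun sensor offline=not, Right reaction wheel is out=occurs, Standby star tracker 2 offline=not, IMU 2 failed=not → at least one input occurs → occurs.
Sensor suite 2 unavailable [AND]: Reaction-wheel cluster unavailable=occurs, Redundant gyro 2 is out=not, Standby magnetorquer 2 is down=not → not all inputs occur → does not occur.
Spacecraft attitude control lost [OR]: Control loop lost=occurs, Momentum path fails=not, Sensor suite 2 unavailable=not → at least one input occurs → occurs.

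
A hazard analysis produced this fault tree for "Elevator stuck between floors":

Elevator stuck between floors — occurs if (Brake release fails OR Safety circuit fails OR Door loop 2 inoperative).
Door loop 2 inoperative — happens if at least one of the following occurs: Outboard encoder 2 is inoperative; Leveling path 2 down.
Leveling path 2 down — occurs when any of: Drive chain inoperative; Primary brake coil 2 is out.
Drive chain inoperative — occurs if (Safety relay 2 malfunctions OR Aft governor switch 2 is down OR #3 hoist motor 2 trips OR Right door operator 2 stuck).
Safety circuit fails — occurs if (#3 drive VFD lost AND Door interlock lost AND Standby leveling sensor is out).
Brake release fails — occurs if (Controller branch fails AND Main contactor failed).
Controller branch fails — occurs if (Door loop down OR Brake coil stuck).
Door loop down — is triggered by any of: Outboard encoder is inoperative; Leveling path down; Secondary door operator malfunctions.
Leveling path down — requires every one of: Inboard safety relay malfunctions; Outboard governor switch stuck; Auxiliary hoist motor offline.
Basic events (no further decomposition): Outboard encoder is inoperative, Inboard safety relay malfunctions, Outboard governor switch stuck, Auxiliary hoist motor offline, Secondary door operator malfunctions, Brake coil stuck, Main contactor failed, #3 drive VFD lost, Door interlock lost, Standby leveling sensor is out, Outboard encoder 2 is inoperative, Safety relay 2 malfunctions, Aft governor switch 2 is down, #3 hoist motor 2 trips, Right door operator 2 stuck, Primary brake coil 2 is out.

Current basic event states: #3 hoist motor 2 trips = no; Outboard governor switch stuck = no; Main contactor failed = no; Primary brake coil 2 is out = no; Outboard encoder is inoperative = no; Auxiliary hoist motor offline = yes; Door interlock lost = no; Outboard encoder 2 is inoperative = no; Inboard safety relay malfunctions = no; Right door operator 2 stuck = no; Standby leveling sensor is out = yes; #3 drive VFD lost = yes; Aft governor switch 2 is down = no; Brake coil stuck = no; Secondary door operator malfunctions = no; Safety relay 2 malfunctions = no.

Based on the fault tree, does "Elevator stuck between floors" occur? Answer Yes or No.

No

Leveling path down [AND]: Inboard safety relay malfunctions=not, Outboard governor switch stuck=not, Auxiliary hoist motor offline=occurs → not all inputs occur → does not occur.
Door loop down [OR]: Outboard encoder is inoperative=not, Leveling path down=not, Secondary door operator malfunctions=not → no input occurs → does not occur.
Controller branch fails [OR]: Door loop down=not, Brake coil stuck=not → no input occurs → does not occur.
Brake release fails [AND]: Controller branch fails=not, Main contactor failed=not → not all inputs occur → does not occur.
Safety circuit fails [AND]: #3 drive VFD lost=occurs, Door interlock lost=not, Standby leveling sensor is out=occurs → not all inputs occur → does not occur.
Drive chain inoperative [OR]: Safety relay 2 malfunctions=not, Aft governor switch 2 is down=not, #3 hoist motor 2 trips=not, Right door operator 2 stuck=not → no input occurs → does not occur.
Leveling path 2 down [OR]: Drive chain inoperative=not, Primary brake coil 2 is out=not → no input occurs → does not occur.
Door loop 2 inoperative [OR]: Outboard encoder 2 is inoperative=not, Leveling path 2 down=not → no input occurs → does not occur.
Elevator stuck between floors [OR]: Brake release fails=not, Safety circuit fails=not, Door loop 2 inoperative=not → no input occurs → does not occur.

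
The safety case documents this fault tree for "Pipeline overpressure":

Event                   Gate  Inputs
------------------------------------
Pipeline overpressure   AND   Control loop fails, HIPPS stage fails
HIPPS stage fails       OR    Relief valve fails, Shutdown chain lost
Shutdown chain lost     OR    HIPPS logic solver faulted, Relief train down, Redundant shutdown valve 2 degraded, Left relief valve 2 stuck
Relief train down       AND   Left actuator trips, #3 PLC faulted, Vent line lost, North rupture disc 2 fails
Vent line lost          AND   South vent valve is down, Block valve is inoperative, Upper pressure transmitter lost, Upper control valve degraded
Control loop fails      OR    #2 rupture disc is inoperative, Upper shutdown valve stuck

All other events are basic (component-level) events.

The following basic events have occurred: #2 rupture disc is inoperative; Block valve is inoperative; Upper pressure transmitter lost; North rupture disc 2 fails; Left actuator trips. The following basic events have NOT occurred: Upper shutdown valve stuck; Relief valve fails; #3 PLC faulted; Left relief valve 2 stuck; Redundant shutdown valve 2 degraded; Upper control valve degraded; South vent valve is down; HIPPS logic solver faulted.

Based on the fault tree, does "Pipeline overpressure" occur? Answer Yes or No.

No

Control loop fails [OR]: #2 rupture disc is inoperative=occurs, Upper shutdown valve stuck=not → at least one input occurs → occurs.
Vent line lost [AND]: South vent valve is down=not, Block valve is inoperative=occurs, Upper pressure transmitter lost=occurs, Upper control valve degraded=not → not all inputs occur → does not occur.
Relief train down [AND]: Left actuator trips=occurs, #3 PLC faulted=not, Vent line lost=not, North rupture disc 2 fails=occurs → not all inputs occur → does not occur.
Shutdown chain lost [OR]: HIPPS logic solver faulted=not, Relief train down=not, Redundant shutdown valve 2 degraded=not, Left relief valve 2 stuck=not → no input occurs → does not occur.
HIPPS stage fails [OR]: Relief valve fails=not, Shutdown chain lost=not → no input occurs → does not occur.
Pipeline overpressure [AND]: Control loop fails=occurs, HIPPS stage fails=not → not all inputs occur → does not occur.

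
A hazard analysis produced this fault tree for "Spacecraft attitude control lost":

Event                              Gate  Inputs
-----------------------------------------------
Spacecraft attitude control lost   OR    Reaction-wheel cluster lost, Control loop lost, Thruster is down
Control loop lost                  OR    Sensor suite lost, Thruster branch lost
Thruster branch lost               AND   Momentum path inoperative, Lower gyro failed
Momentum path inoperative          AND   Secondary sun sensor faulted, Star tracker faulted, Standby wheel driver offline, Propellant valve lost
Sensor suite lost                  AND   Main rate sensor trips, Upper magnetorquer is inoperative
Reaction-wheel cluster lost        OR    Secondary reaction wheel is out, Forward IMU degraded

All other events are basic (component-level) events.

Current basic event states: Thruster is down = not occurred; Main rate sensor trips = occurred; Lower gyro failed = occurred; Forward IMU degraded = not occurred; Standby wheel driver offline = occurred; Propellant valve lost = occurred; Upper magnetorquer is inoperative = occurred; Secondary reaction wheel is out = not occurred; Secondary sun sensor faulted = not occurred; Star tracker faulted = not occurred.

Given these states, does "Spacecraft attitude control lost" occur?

Reaction-wheel cluster lost [OR]: Secondary reaction wheel is out=not, Forward IMU degraded=not → no input occurs → does not occur.
Sensor suite lost [AND]: Main rate sensor trips=occurs, Upper magnetorquer is inoperative=occurs → all inputs occur → occurs.
Momentum path inoperative [AND]: Secondary sun sensor faulted=not, Star tracker faulted=not, Standby wheel driver offline=occurs, Propellant valve lost=occurs → not all inputs occur → does not occur.
Thruster branch lost [AND]: Momentum path inoperative=not, Lower gyro failed=occurs → not all inputs occur → does not occur.
Control loop lost [OR]: Sensor suite lost=occurs, Thruster branch lost=not → at least one input occurs → occurs.
Spacecraft attitude control lost [OR]: Reaction-wheel cluster lost=not, Control loop lost=occurs, Thruster is down=not → at least one input occurs → occurs.

Yes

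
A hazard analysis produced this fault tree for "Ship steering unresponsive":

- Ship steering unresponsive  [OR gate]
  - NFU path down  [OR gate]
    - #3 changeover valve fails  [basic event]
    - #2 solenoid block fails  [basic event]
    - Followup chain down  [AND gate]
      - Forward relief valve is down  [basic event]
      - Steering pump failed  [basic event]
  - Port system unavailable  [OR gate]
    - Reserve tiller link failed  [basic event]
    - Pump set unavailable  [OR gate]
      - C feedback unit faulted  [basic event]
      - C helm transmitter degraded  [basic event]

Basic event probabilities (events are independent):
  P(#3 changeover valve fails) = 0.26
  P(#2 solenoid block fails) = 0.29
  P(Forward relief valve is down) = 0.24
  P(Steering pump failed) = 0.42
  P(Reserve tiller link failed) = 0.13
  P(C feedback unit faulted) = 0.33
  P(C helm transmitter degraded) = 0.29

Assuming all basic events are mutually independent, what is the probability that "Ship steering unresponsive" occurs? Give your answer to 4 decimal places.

P(Followup chain down) [AND] = 0.24 × 0.42 = 0.100800
P(NFU path down) [OR] = 1 − (1−0.26) × (1−0.29) × (1−0.100800) = 0.527560
P(Pump set unavailable) [OR] = 1 − (1−0.33) × (1−0.29) = 0.524300
P(Port system unavailable) [OR] = 1 − (1−0.13) × (1−0.524300) = 0.586141
P(Ship steering unresponsive) [OR] = 1 − (1−0.527560) × (1−0.586141) = 0.804476
Rounded to 4 decimal places: P(Ship steering unresponsive) ≈ 0.8045.

0.8045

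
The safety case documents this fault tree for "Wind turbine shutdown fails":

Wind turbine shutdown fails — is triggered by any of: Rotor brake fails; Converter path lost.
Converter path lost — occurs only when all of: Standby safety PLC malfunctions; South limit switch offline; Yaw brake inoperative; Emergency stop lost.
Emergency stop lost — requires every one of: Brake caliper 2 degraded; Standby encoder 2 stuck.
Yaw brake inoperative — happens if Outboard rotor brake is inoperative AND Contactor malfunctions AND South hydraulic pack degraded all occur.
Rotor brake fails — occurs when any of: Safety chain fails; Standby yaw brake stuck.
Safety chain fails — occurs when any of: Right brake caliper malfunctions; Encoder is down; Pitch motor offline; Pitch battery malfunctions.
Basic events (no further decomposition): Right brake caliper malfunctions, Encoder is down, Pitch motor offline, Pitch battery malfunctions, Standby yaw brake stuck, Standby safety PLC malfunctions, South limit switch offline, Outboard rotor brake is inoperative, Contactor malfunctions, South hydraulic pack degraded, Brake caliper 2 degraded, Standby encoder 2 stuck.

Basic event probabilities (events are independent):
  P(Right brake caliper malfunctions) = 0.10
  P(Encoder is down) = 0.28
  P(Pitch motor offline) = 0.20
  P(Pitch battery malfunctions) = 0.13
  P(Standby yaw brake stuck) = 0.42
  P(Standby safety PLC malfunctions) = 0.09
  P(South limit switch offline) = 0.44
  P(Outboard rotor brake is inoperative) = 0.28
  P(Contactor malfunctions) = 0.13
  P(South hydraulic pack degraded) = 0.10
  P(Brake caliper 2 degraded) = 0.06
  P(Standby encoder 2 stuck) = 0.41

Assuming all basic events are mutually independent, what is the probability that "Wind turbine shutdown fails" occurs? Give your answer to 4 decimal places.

0.7384

P(Safety chain fails) [OR] = 1 − (1−0.10) × (1−0.28) × (1−0.20) × (1−0.13) = 0.548992
P(Rotor brake fails) [OR] = 1 − (1−0.548992) × (1−0.42) = 0.738415
P(Yaw brake inoperative) [AND] = 0.28 × 0.13 × 0.10 = 0.003640
P(Emergency stop lost) [AND] = 0.06 × 0.41 = 0.024600
P(Converter path lost) [AND] = 0.09 × 0.44 × 0.003640 × 0.024600 = 0.000004
P(Wind turbine shutdown fails) [OR] = 1 − (1−0.738415) × (1−0.000004) = 0.738416
Rounded to 4 decimal places: P(Wind turbine shutdown fails) ≈ 0.7384.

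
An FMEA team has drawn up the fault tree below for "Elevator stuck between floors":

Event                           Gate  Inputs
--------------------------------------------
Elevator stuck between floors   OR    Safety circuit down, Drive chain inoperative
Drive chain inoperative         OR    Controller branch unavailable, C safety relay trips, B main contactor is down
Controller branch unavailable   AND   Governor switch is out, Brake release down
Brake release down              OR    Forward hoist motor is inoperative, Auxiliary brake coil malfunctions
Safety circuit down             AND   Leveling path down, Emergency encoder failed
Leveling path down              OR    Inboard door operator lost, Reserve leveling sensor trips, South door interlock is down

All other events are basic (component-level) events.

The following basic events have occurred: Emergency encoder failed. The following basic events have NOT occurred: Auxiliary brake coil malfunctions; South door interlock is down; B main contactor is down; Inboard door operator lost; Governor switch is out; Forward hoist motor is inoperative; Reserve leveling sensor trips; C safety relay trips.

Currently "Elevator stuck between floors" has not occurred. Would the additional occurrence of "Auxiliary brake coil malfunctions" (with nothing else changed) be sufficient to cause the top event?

No

Counterfactual: set "Auxiliary brake coil malfunctions" to occurred.
Leveling path down [OR]: Inboard door operator lost=not, Reserve leveling sensor trips=not, South door interlock is down=not → no input occurs → does not occur.
Safety circuit down [AND]: Leveling path down=not, Emergency encoder failed=occurs → not all inputs occur → does not occur.
Brake release down [OR]: Forward hoist motor is inoperative=not, Auxiliary brake coil malfunctions=occurs → at least one input occurs → occurs.
Controller branch unavailable [AND]: Governor switch is out=not, Brake release down=occurs → not all inputs occur → does not occur.
Drive chain inoperative [OR]: Controller branch unavailable=not, C safety relay trips=not, B main contactor is down=not → no input occurs → does not occur.
Elevator stuck between floors [OR]: Safety circuit down=not, Drive chain inoperative=not → no input occurs → does not occur.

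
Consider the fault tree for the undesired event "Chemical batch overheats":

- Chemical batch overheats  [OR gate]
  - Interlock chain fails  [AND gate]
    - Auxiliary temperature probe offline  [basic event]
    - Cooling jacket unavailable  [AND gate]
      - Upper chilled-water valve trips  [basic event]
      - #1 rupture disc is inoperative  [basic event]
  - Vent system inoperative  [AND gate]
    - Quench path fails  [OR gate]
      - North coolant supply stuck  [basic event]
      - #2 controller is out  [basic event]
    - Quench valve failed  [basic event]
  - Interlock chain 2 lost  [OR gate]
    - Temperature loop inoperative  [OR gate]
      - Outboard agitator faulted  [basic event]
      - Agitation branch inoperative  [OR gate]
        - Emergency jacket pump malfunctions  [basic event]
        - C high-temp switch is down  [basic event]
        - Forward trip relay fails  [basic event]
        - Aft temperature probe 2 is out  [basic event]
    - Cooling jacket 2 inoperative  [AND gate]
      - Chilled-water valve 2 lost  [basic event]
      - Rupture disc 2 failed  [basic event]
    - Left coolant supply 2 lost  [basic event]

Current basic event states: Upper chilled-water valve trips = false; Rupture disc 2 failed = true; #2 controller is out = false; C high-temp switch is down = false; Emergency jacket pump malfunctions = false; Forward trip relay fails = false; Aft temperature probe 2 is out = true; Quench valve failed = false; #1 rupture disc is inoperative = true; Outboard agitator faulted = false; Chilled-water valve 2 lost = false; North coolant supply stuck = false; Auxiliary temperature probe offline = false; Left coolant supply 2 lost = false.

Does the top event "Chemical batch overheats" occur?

Cooling jacket unavailable [AND]: Upper chilled-water valve trips=not, #1 rupture disc is inoperative=occurs → not all inputs occur → does not occur.
Interlock chain fails [AND]: Auxiliary temperature probe offline=not, Cooling jacket unavailable=not → not all inputs occur → does not occur.
Quench path fails [OR]: North coolant supply stuck=not, #2 controller is out=not → no input occurs → does not occur.
Vent system inoperative [AND]: Quench path fails=not, Quench valve failed=not → not all inputs occur → does not occur.
Agitation branch inoperative [OR]: Emergency jacket pump malfunctions=not, C high-temp switch is down=not, Forward trip relay fails=not, Aft temperature probe 2 is out=occurs → at least one input occurs → occurs.
Temperature loop inoperative [OR]: Outboard agitator faulted=not, Agitation branch inoperative=occurs → at least one input occurs → occurs.
Cooling jacket 2 inoperative [AND]: Chilled-water valve 2 lost=not, Rupture disc 2 failed=occurs → not all inputs occur → does not occur.
Interlock chain 2 lost [OR]: Temperature loop inoperative=occurs, Cooling jacket 2 inoperative=not, Left coolant supply 2 lost=not → at least one input occurs → occurs.
Chemical batch overheats [OR]: Interlock chain fails=not, Vent system inoperative=not, Interlock chain 2 lost=occurs → at least one input occurs → occurs.

Yes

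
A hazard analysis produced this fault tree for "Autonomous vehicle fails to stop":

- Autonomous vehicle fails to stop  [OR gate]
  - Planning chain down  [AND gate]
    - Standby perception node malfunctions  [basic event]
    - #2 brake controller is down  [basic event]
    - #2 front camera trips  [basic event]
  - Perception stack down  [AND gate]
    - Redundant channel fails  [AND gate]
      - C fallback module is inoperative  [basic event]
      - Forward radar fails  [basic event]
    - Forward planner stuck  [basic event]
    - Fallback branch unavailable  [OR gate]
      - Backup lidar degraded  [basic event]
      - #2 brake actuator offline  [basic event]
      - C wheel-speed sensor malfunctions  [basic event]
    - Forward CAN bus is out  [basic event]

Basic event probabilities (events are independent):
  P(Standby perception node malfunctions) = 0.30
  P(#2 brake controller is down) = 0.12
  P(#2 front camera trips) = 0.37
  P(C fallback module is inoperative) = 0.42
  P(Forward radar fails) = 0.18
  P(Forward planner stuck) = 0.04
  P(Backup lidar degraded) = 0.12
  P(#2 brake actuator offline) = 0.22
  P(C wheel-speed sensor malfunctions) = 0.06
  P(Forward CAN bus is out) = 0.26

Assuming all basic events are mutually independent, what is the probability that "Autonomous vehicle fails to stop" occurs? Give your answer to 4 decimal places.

0.0136

P(Planning chain down) [AND] = 0.30 × 0.12 × 0.37 = 0.013320
P(Redundant channel fails) [AND] = 0.42 × 0.18 = 0.075600
P(Fallback branch unavailable) [OR] = 1 − (1−0.12) × (1−0.22) × (1−0.06) = 0.354784
P(Perception stack down) [AND] = 0.075600 × 0.04 × 0.354784 × 0.26 = 0.000279
P(Autonomous vehicle fails to stop) [OR] = 1 − (1−0.013320) × (1−0.000279) = 0.013595
Rounded to 4 decimal places: P(Autonomous vehicle fails to stop) ≈ 0.0136.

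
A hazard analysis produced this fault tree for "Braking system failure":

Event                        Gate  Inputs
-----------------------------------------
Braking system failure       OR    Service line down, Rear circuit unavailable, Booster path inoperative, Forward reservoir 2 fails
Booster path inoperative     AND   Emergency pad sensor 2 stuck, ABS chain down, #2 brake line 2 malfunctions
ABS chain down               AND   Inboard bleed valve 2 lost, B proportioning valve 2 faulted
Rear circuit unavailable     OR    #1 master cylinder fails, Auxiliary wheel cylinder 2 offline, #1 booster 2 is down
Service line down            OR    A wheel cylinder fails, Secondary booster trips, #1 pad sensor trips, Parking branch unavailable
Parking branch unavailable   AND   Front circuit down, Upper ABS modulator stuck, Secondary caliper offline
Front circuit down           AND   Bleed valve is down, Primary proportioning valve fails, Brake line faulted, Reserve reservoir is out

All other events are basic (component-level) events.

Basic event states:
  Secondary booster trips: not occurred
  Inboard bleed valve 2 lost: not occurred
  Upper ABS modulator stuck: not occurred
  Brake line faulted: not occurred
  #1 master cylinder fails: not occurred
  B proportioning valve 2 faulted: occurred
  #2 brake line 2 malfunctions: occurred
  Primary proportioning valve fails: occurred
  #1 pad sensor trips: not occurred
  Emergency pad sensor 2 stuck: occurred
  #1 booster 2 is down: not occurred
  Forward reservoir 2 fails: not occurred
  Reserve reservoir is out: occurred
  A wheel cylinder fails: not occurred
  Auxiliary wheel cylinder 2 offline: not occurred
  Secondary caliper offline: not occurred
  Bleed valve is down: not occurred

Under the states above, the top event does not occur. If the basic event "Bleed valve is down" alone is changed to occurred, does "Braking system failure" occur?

No

Counterfactual: set "Bleed valve is down" to occurred.
Front circuit down [AND]: Bleed valve is down=occurs, Primary proportioning valve fails=occurs, Brake line faulted=not, Reserve reservoir is out=occurs → not all inputs occur → does not occur.
Parking branch unavailable [AND]: Front circuit down=not, Upper ABS modulator stuck=not, Secondary caliper offline=not → not all inputs occur → does not occur.
Service line down [OR]: A wheel cylinder fails=not, Secondary booster trips=not, #1 pad sensor trips=not, Parking branch unavailable=not → no input occurs → does not occur.
Rear circuit unavailable [OR]: #1 master cylinder fails=not, Auxiliary wheel cylinder 2 offline=not, #1 booster 2 is down=not → no input occurs → does not occur.
ABS chain down [AND]: Inboard bleed valve 2 lost=not, B proportioning valve 2 faulted=occurs → not all inputs occur → does not occur.
Booster path inoperative [AND]: Emergency pad sensor 2 stuck=occurs, ABS chain down=not, #2 brake line 2 malfunctions=occurs → not all inputs occur → does not occur.
Braking system failure [OR]: Service line down=not, Rear circuit unavailable=not, Booster path inoperative=not, Forward reservoir 2 fails=not → no input occurs → does not occur.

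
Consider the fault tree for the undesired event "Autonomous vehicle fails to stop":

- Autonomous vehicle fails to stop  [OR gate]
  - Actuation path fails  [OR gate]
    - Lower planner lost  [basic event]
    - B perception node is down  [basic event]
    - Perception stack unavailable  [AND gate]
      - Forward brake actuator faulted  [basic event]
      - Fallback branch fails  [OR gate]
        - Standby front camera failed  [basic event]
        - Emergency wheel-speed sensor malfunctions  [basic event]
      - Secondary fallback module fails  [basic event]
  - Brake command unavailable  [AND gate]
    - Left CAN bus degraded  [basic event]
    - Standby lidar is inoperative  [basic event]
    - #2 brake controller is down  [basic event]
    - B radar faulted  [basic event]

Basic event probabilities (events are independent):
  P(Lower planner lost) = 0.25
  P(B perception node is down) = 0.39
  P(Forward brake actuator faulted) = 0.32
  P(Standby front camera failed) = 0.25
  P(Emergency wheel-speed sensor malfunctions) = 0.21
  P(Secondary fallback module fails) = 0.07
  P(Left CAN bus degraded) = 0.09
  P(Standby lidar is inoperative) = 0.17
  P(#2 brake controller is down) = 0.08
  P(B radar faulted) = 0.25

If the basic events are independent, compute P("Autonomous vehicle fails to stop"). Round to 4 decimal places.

P(Fallback branch fails) [OR] = 1 − (1−0.25) × (1−0.21) = 0.407500
P(Perception stack unavailable) [AND] = 0.32 × 0.407500 × 0.07 = 0.009128
P(Actuation path fails) [OR] = 1 − (1−0.25) × (1−0.39) × (1−0.009128) = 0.546676
P(Brake command unavailable) [AND] = 0.09 × 0.17 × 0.08 × 0.25 = 0.000306
P(Autonomous vehicle fails to stop) [OR] = 1 − (1−0.546676) × (1−0.000306) = 0.546815
Rounded to 4 decimal places: P(Autonomous vehicle fails to stop) ≈ 0.5468.

0.5468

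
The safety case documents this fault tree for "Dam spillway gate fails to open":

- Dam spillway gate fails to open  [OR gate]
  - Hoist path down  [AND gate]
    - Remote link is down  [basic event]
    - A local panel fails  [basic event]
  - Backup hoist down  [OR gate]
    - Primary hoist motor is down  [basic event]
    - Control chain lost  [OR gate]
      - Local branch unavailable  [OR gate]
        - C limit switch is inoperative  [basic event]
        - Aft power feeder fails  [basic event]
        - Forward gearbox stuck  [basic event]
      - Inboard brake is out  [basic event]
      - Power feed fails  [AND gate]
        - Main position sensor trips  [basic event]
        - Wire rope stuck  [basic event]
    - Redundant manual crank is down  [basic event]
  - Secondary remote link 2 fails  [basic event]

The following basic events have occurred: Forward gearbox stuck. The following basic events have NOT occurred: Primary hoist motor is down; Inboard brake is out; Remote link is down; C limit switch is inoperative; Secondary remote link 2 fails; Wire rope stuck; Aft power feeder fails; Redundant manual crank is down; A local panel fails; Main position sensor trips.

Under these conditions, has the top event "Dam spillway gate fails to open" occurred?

Hoist path down [AND]: Remote link is down=not, A local panel fails=not → not all inputs occur → does not occur.
Local branch unavailable [OR]: C limit switch is inoperative=not, Aft power feeder fails=not, Forward gearbox stuck=occurs → at least one input occurs → occurs.
Power feed fails [AND]: Main position sensor trips=not, Wire rope stuck=not → not all inputs occur → does not occur.
Control chain lost [OR]: Local branch unavailable=occurs, Inboard brake is out=not, Power feed fails=not → at least one input occurs → occurs.
Backup hoist down [OR]: Primary hoist motor is down=not, Control chain lost=occurs, Redundant manual crank is down=not → at least one input occurs → occurs.
Dam spillway gate fails to open [OR]: Hoist path down=not, Backup hoist down=occurs, Secondary remote link 2 fails=not → at least one input occurs → occurs.

Yes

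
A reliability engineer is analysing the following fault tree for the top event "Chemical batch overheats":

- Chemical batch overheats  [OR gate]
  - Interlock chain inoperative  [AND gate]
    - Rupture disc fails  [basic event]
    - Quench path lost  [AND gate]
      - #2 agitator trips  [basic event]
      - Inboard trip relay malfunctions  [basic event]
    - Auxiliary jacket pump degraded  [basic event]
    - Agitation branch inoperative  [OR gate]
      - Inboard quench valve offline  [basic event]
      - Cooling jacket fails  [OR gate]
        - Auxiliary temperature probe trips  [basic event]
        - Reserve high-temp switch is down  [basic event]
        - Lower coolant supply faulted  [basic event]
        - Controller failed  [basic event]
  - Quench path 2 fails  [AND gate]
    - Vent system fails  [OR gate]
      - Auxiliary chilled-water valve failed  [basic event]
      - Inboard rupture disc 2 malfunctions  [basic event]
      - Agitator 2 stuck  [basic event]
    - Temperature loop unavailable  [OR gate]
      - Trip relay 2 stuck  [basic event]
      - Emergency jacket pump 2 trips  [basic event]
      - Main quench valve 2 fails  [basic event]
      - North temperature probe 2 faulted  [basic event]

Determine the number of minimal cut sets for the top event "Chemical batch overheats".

17

Quench path lost [AND]: one cut set from each child combined → 1 × 1 = 1 cut set(s).
Cooling jacket fails [OR]: union of children's cut sets → 4 cut set(s).
Agitation branch inoperative [OR]: union of children's cut sets → 5 cut set(s).
Interlock chain inoperative [AND]: one cut set from each child combined → 1 × 1 × 1 × 5 = 5 cut set(s).
Vent system fails [OR]: union of children's cut sets → 3 cut set(s).
Temperature loop unavailable [OR]: union of children's cut sets → 4 cut set(s).
Quench path 2 fails [AND]: one cut set from each child combined → 3 × 4 = 12 cut set(s).
Chemical batch overheats [OR]: union of children's cut sets → 17 cut set(s).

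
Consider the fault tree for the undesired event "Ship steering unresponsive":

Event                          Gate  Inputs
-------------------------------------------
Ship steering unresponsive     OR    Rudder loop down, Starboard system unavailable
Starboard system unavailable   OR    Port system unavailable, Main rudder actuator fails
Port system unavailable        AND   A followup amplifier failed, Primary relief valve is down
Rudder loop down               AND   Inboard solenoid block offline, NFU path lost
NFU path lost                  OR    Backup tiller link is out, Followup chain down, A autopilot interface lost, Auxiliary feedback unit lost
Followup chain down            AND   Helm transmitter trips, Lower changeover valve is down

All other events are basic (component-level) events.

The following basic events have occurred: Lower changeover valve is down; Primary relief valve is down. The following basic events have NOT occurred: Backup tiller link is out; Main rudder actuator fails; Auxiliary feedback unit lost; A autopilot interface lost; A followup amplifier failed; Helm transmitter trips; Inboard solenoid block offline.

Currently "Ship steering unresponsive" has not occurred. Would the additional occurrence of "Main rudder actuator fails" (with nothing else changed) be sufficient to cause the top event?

Yes

Counterfactual: set "Main rudder actuator fails" to occurred.
Followup chain down [AND]: Helm transmitter trips=not, Lower changeover valve is down=occurs → not all inputs occur → does not occur.
NFU path lost [OR]: Backup tiller link is out=not, Followup chain down=not, A autopilot interface lost=not, Auxiliary feedback unit lost=not → no input occurs → does not occur.
Rudder loop down [AND]: Inboard solenoid block offline=not, NFU path lost=not → not all inputs occur → does not occur.
Port system unavailable [AND]: A followup amplifier failed=not, Primary relief valve is down=occurs → not all inputs occur → does not occur.
Starboard system unavailable [OR]: Port system unavailable=not, Main rudder actuator fails=occurs → at least one input occurs → occurs.
Ship steering unresponsive [OR]: Rudder loop down=not, Starboard system unavailable=occurs → at least one input occurs → occurs.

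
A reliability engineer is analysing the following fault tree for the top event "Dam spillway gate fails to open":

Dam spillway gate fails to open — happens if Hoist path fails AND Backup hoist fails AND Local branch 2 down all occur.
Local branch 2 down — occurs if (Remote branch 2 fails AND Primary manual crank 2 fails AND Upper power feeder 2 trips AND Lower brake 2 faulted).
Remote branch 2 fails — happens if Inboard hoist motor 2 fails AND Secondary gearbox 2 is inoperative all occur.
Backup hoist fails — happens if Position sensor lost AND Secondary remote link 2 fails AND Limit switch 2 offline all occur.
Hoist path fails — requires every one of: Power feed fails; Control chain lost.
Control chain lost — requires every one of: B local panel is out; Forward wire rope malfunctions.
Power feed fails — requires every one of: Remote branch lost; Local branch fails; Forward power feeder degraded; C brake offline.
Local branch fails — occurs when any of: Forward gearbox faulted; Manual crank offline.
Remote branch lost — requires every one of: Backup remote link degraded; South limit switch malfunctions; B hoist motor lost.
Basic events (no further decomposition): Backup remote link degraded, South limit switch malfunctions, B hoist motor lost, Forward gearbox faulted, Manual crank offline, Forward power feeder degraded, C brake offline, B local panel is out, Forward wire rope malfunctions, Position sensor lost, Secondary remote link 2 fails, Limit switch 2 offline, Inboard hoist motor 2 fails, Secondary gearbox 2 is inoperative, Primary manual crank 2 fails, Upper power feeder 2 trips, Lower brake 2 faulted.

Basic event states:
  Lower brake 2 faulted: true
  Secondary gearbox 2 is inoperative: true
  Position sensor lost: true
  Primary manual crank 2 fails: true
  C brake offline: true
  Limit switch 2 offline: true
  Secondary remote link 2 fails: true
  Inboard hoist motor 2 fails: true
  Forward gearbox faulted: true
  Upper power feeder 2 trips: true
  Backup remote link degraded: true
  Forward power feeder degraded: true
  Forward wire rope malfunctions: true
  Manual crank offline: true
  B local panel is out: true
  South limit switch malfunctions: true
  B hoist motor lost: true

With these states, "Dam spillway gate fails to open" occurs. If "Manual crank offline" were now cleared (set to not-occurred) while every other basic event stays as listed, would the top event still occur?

Counterfactual: set "Manual crank offline" to not occurred.
Remote branch lost [AND]: Backup remote link degraded=occurs, South limit switch malfunctions=occurs, B hoist motor lost=occurs → all inputs occur → occurs.
Local branch fails [OR]: Forward gearbox faulted=occurs, Manual crank offline=not → at least one input occurs → occurs.
Power feed fails [AND]: Remote branch lost=occurs, Local branch fails=occurs, Forward power feeder degraded=occurs, C brake offline=occurs → all inputs occur → occurs.
Control chain lost [AND]: B local panel is out=occurs, Forward wire rope malfunctions=occurs → all inputs occur → occurs.
Hoist path fails [AND]: Power feed fails=occurs, Control chain lost=occurs → all inputs occur → occurs.
Backup hoist fails [AND]: Position sensor lost=occurs, Secondary remote link 2 fails=occurs, Limit switch 2 offline=occurs → all inputs occur → occurs.
Remote branch 2 fails [AND]: Inboard hoist motor 2 fails=occurs, Secondary gearbox 2 is inoperative=occurs → all inputs occur → occurs.
Local branch 2 down [AND]: Remote branch 2 fails=occurs, Primary manual crank 2 fails=occurs, Upper power feeder 2 trips=occurs, Lower brake 2 faulted=occurs → all inputs occur → occurs.
Dam spillway gate fails to open [AND]: Hoist path fails=occurs, Backup hoist fails=occurs, Local branch 2 down=occurs → all inputs occur → occurs.

Yes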